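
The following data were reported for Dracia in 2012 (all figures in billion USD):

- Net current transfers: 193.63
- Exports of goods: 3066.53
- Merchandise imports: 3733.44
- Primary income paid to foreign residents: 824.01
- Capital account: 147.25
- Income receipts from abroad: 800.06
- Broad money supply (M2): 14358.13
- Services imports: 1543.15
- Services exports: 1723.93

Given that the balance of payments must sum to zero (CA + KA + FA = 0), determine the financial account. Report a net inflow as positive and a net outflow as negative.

169.20

Goods balance = 3066.53 - 3733.44 = -666.91
Services balance = 1723.93 - 1543.15 = 180.78
Trade balance (goods + services) = -666.91 + 180.78 = -486.13
Net primary income = 800.06 - 824.01 = -23.95
Net secondary income = 193.63
Current account = -486.13 + (-23.95) + 193.63 = -316.45
Financial account = -(-316.45 + 147.25) = 169.20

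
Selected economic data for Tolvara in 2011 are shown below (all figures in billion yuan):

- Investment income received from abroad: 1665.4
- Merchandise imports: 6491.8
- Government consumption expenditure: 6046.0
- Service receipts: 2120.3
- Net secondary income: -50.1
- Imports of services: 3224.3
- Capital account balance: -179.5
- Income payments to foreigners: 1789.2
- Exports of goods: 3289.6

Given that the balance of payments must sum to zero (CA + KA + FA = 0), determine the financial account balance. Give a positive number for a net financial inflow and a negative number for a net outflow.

Goods balance = 3289.6 - 6491.8 = -3202.2
Services balance = 2120.3 - 3224.3 = -1104.0
Trade balance (goods + services) = -3202.2 + (-1104.0) = -4306.2
Net primary income = 1665.4 - 1789.2 = -123.8
Net secondary income = -50.1
Current account = -4306.2 + (-123.8) + (-50.1) = -4480.1
Financial account = -(-4480.1 + (-179.5)) = 4659.6

4659.6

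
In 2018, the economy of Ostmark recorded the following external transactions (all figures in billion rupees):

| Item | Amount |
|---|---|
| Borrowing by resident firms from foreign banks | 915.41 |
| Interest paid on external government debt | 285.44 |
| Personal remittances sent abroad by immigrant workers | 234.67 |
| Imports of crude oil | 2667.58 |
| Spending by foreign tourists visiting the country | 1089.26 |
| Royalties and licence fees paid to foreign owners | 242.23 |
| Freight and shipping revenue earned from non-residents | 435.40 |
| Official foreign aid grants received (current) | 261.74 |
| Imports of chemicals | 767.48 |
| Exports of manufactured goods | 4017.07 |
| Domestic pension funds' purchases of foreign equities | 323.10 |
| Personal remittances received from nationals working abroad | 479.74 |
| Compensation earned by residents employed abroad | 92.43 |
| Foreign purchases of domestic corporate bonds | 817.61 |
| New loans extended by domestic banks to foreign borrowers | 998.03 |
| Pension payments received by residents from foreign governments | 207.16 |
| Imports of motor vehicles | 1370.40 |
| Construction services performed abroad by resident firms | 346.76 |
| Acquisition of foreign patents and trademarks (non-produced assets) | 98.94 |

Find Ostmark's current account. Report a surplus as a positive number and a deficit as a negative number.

Goods: -767.48 - 2667.58 + 4017.07 - 1370.40 = -788.39
Services: -242.23 + 435.40 + 1089.26 + 346.76 = 1629.19
Primary income: 92.43 - 285.44 = -193.01
Secondary income: 207.16 - 234.67 + 261.74 + 479.74 = 713.97
Current account = (-788.39) + 1629.19 + (-193.01) + 713.97 = 1361.76
(Excluded from the current account — financial account: borrowing by resident firms from foreign banks 915.41, domestic pension funds' purchases of foreign equities 323.10, foreign purchases of domestic corporate bonds 817.61, new loans extended by domestic banks to foreign borrowers 998.03; capital account: acquisition of foreign patents and trademarks (non-produced assets) 98.94.)

1361.76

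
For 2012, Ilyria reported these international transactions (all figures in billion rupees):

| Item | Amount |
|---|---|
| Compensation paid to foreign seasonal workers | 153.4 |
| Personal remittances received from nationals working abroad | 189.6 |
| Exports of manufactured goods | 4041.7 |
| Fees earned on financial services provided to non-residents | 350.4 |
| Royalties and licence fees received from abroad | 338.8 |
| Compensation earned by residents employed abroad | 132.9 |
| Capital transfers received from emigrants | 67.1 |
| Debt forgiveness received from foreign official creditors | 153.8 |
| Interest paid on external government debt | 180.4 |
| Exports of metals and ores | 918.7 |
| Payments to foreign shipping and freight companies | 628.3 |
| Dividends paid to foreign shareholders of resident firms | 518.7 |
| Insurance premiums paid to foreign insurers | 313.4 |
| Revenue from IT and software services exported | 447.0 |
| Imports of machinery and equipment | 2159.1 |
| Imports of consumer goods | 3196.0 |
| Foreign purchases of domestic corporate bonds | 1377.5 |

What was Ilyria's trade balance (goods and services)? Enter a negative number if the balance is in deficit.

-200.2

Goods: 918.7 - 2159.1 - 3196.0 + 4041.7 = -394.7
Services: 447.0 + 350.4 + 338.8 - 628.3 - 313.4 = 194.5
Trade balance = -394.7 + 194.5 = -200.2
(Excluded from the trade balance — primary income: compensation paid to foreign seasonal workers 153.4, compensation earned by residents employed abroad 132.9, interest paid on external government debt 180.4, dividends paid to foreign shareholders of resident firms 518.7; secondary income: personal remittances received from nationals working abroad 189.6; capital account: capital transfers received from emigrants 67.1, debt forgiveness received from foreign official creditors 153.8; financial account: foreign purchases of domestic corporate bonds 1377.5.)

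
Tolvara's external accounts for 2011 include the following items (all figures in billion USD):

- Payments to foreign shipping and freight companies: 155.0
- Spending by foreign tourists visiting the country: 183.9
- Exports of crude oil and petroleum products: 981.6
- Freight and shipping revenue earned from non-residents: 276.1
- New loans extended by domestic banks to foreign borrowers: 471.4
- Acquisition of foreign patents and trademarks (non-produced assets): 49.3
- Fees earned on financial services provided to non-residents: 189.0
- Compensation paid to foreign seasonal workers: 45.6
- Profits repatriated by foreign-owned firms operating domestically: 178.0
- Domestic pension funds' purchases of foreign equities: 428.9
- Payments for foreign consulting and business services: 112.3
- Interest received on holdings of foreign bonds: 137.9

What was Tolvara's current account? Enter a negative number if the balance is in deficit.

1277.6

Goods: 981.6
Services: 183.9 - 155.0 - 112.3 + 276.1 + 189.0 = 381.7
Primary income: -178.0 - 45.6 + 137.9 = -85.7
Current account = 981.6 + 381.7 + (-85.7) = 1277.6
(Excluded from the current account — financial account: new loans extended by domestic banks to foreign borrowers 471.4, domestic pension funds' purchases of foreign equities 428.9; capital account: acquisition of foreign patents and trademarks (non-produced assets) 49.3.)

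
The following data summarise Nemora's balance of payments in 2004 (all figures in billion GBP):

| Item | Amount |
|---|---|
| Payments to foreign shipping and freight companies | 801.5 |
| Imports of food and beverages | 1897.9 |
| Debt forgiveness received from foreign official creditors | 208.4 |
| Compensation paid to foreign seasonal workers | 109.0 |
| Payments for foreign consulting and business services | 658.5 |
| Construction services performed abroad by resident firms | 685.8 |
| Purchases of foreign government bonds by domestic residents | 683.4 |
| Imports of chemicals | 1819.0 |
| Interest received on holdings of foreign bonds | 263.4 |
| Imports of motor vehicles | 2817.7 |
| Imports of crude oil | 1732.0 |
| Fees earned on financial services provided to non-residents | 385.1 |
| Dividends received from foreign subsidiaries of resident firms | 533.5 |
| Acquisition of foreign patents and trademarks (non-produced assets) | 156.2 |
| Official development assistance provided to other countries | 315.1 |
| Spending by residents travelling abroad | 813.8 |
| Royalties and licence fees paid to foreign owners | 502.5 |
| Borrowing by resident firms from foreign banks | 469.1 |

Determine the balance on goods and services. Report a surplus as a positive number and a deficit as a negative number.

-9972.0

Goods: -1819.0 - 2817.7 - 1897.9 - 1732.0 = -8266.6
Services: -658.5 - 801.5 - 502.5 + 685.8 - 813.8 + 385.1 = -1705.4
Trade balance = -8266.6 + (-1705.4) = -9972.0
(Excluded from the trade balance — capital account: debt forgiveness received from foreign official creditors 208.4, acquisition of foreign patents and trademarks (non-produced assets) 156.2; primary income: compensation paid to foreign seasonal workers 109.0, interest received on holdings of foreign bonds 263.4, dividends received from foreign subsidiaries of resident firms 533.5; financial account: purchases of foreign government bonds by domestic residents 683.4, borrowing by resident firms from foreign banks 469.1; secondary income: official development assistance provided to other countries 315.1.)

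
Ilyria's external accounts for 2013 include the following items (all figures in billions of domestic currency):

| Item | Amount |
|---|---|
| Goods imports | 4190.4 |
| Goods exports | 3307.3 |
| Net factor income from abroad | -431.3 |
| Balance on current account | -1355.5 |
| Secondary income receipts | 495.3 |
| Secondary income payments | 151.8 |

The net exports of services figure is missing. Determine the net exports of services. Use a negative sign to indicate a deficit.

-384.6

Current account = goods balance + services balance + net primary income + net secondary income
Sum of the known components = -970.9
Net exports of services = CA - (known components) = -1355.5 - (-970.9) = -384.6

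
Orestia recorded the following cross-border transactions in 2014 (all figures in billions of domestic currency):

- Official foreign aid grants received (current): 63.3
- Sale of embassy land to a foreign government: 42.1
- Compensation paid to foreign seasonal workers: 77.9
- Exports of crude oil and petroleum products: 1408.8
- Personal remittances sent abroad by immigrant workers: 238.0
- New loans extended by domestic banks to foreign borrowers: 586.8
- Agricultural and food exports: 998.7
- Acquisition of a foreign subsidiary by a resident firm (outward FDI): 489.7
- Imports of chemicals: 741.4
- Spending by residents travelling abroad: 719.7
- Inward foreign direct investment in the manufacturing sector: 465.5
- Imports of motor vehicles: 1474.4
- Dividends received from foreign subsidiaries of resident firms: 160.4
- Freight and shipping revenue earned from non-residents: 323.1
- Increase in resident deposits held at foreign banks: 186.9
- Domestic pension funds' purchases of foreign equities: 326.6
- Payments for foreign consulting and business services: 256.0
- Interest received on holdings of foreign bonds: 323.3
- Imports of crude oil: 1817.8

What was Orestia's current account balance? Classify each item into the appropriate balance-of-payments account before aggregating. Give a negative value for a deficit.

Goods: 1408.8 - 1474.4 - 1817.8 - 741.4 + 998.7 = -1626.1
Services: -256.0 + 323.1 - 719.7 = -652.6
Primary income: 323.3 + 160.4 - 77.9 = 405.8
Secondary income: 63.3 - 238.0 = -174.7
Current account = (-1626.1) + (-652.6) + 405.8 + (-174.7) = -2047.6
(Excluded from the current account — capital account: sale of embassy land to a foreign government 42.1; financial account: new loans extended by domestic banks to foreign borrowers 586.8, acquisition of a foreign subsidiary by a resident firm (outward FDI) 489.7, inward foreign direct investment in the manufacturing sector 465.5, increase in resident deposits held at foreign banks 186.9, domestic pension funds' purchases of foreign equities 326.6.)

-2047.6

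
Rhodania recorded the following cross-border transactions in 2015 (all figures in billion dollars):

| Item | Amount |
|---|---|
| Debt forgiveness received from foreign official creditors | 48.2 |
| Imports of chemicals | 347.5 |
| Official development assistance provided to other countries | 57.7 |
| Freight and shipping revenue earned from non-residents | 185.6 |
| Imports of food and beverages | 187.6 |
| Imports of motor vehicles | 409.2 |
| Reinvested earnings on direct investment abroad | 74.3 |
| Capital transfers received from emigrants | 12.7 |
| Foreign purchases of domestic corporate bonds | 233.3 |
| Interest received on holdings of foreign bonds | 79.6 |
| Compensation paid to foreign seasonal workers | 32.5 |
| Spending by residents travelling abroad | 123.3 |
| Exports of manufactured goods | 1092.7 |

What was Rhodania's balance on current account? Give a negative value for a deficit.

Goods: -409.2 + 1092.7 - 187.6 - 347.5 = 148.4
Services: 185.6 - 123.3 = 62.3
Primary income: 74.3 - 32.5 + 79.6 = 121.4
Secondary income: -57.7
Current account = 148.4 + 62.3 + 121.4 + (-57.7) = 274.4
(Excluded from the current account — capital account: debt forgiveness received from foreign official creditors 48.2, capital transfers received from emigrants 12.7; financial account: foreign purchases of domestic corporate bonds 233.3.)

274.4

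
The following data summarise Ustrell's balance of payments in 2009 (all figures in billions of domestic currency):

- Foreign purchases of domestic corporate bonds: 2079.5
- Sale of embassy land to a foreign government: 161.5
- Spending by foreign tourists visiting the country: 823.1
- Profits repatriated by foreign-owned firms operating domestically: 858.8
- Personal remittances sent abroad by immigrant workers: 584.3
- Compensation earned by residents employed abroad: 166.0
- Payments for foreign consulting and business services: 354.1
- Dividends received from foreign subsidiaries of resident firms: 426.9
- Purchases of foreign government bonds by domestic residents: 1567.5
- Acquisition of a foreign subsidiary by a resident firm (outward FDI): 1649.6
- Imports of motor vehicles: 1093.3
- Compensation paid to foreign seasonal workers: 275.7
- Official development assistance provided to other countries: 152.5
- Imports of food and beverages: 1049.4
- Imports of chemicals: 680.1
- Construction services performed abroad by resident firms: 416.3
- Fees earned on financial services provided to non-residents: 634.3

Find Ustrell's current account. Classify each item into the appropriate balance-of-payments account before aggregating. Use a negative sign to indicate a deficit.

Goods: -1049.4 - 1093.3 - 680.1 = -2822.8
Services: 416.3 + 823.1 - 354.1 + 634.3 = 1519.6
Primary income: -858.8 + 166.0 + 426.9 - 275.7 = -541.6
Secondary income: -152.5 - 584.3 = -736.8
Current account = (-2822.8) + 1519.6 + (-541.6) + (-736.8) = -2581.6
(Excluded from the current account — financial account: foreign purchases of domestic corporate bonds 2079.5, purchases of foreign government bonds by domestic residents 1567.5, acquisition of a foreign subsidiary by a resident firm (outward FDI) 1649.6; capital account: sale of embassy land to a foreign government 161.5.)

-2581.6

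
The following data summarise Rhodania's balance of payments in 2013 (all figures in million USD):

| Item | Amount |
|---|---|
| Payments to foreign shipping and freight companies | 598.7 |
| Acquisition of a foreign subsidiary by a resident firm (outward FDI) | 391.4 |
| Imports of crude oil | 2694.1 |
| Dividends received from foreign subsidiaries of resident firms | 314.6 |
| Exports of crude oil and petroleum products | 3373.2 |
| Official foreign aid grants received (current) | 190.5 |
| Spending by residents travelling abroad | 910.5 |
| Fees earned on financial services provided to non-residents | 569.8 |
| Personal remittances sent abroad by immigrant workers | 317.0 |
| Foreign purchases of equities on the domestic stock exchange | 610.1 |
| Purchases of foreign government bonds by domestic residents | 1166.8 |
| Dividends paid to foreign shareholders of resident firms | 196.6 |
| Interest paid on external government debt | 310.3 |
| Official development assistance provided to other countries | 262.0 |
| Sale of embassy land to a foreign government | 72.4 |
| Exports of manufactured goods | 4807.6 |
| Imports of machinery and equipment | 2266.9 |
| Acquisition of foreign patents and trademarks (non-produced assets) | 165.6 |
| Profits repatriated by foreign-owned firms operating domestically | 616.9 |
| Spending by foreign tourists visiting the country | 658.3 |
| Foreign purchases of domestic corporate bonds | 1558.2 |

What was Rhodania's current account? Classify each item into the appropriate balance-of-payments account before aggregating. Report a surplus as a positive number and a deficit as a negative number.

Goods: 3373.2 - 2694.1 - 2266.9 + 4807.6 = 3219.8
Services: 658.3 + 569.8 - 910.5 - 598.7 = -281.1
Primary income: 314.6 - 616.9 - 196.6 - 310.3 = -809.2
Secondary income: -262.0 - 317.0 + 190.5 = -388.5
Current account = 3219.8 + (-281.1) + (-809.2) + (-388.5) = 1741.0
(Excluded from the current account — financial account: acquisition of a foreign subsidiary by a resident firm (outward FDI) 391.4, foreign purchases of equities on the domestic stock exchange 610.1, purchases of foreign government bonds by domestic residents 1166.8, foreign purchases of domestic corporate bonds 1558.2; capital account: sale of embassy land to a foreign government 72.4, acquisition of foreign patents and trademarks (non-produced assets) 165.6.)

1741.0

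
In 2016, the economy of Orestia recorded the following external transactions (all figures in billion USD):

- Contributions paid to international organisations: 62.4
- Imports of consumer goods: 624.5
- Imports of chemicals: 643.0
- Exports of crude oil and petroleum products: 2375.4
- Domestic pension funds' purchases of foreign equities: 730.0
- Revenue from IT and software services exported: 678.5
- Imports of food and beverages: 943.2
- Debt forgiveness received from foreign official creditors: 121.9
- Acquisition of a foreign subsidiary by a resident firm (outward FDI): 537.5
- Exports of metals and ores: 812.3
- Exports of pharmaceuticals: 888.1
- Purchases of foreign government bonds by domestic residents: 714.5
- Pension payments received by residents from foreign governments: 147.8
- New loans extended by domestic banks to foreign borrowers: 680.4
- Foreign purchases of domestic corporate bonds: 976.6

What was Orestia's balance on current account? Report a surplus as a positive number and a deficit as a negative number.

2629.0

Goods: -943.2 + 2375.4 + 812.3 + 888.1 - 643.0 - 624.5 = 1865.1
Services: 678.5
Secondary income: -62.4 + 147.8 = 85.4
Current account = 1865.1 + 678.5 + 85.4 = 2629.0
(Excluded from the current account — financial account: domestic pension funds' purchases of foreign equities 730.0, acquisition of a foreign subsidiary by a resident firm (outward FDI) 537.5, purchases of foreign government bonds by domestic residents 714.5, new loans extended by domestic banks to foreign borrowers 680.4, foreign purchases of domestic corporate bonds 976.6; capital account: debt forgiveness received from foreign official creditors 121.9.)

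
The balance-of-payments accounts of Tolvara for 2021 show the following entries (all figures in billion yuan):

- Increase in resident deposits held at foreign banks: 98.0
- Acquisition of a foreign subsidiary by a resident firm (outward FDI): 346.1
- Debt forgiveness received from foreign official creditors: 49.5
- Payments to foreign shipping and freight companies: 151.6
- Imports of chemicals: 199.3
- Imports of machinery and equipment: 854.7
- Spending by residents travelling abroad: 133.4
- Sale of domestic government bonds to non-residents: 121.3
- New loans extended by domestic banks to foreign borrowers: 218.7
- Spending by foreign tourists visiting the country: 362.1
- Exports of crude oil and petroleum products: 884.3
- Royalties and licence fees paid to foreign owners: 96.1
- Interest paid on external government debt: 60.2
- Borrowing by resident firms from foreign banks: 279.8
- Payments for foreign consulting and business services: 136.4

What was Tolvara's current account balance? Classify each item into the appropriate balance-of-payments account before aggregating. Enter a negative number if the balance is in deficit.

-385.3

Goods: -199.3 - 854.7 + 884.3 = -169.7
Services: -133.4 - 151.6 - 136.4 - 96.1 + 362.1 = -155.4
Primary income: -60.2
Current account = (-169.7) + (-155.4) + (-60.2) = -385.3
(Excluded from the current account — financial account: increase in resident deposits held at foreign banks 98.0, acquisition of a foreign subsidiary by a resident firm (outward FDI) 346.1, sale of domestic government bonds to non-residents 121.3, new loans extended by domestic banks to foreign borrowers 218.7, borrowing by resident firms from foreign banks 279.8; capital account: debt forgiveness received from foreign official creditors 49.5.)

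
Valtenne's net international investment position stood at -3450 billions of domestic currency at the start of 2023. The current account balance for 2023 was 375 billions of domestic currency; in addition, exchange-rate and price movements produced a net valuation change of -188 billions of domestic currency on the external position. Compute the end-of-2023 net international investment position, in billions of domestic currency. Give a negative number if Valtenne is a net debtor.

Change in NIIP = current account + net valuation change = 375 + (-188) = 187
End-of-year NIIP = -3450 + 187 = -3263

-3263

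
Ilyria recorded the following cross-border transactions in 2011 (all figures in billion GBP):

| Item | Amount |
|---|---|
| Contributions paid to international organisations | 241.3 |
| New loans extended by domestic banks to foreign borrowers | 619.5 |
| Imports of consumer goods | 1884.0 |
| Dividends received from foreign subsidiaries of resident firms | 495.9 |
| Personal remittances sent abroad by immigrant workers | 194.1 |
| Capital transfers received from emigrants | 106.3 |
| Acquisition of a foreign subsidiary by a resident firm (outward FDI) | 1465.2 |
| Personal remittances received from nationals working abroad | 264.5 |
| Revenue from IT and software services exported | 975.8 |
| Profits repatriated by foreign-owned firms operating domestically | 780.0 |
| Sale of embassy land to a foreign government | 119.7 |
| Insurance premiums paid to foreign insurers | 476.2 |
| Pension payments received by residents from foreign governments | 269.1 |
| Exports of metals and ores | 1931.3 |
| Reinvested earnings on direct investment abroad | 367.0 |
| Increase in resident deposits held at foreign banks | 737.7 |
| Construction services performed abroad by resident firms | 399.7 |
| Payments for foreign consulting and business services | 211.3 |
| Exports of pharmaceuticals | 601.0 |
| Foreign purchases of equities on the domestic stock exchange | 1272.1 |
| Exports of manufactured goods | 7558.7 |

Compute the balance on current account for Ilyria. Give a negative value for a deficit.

Goods: 1931.3 + 7558.7 - 1884.0 + 601.0 = 8207.0
Services: -211.3 - 476.2 + 975.8 + 399.7 = 688.0
Primary income: 495.9 + 367.0 - 780.0 = 82.9
Secondary income: -241.3 + 269.1 - 194.1 + 264.5 = 98.2
Current account = 8207.0 + 688.0 + 82.9 + 98.2 = 9076.1
(Excluded from the current account — financial account: new loans extended by domestic banks to foreign borrowers 619.5, acquisition of a foreign subsidiary by a resident firm (outward FDI) 1465.2, increase in resident deposits held at foreign banks 737.7, foreign purchases of equities on the domestic stock exchange 1272.1; capital account: capital transfers received from emigrants 106.3, sale of embassy land to a foreign government 119.7.)

9076.1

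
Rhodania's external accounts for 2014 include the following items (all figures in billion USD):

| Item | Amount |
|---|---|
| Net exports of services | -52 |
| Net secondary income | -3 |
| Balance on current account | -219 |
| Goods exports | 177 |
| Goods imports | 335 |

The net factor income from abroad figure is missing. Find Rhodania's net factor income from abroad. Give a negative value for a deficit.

-6

Current account = goods balance + services balance + net primary income + net secondary income
Sum of the known components = -213
Net factor income from abroad = CA - (known components) = -219 - (-213) = -6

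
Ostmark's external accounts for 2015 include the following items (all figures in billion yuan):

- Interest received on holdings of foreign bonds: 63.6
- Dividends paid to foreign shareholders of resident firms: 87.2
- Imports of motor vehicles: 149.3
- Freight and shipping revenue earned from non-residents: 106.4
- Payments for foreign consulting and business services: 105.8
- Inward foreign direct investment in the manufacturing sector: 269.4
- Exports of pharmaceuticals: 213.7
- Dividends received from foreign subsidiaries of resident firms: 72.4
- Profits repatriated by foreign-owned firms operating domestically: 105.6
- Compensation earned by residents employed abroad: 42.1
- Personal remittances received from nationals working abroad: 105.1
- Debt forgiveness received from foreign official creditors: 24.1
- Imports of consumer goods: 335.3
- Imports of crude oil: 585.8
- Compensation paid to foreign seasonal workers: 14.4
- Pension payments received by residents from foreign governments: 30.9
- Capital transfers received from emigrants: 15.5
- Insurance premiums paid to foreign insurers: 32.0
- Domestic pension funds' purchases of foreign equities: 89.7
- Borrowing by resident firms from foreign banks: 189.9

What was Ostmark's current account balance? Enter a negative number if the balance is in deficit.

-781.2

Goods: 213.7 - 585.8 - 335.3 - 149.3 = -856.7
Services: 106.4 - 32.0 - 105.8 = -31.4
Primary income: -105.6 - 87.2 + 42.1 + 72.4 - 14.4 + 63.6 = -29.1
Secondary income: 30.9 + 105.1 = 136.0
Current account = (-856.7) + (-31.4) + (-29.1) + 136.0 = -781.2
(Excluded from the current account — financial account: inward foreign direct investment in the manufacturing sector 269.4, domestic pension funds' purchases of foreign equities 89.7, borrowing by resident firms from foreign banks 189.9; capital account: debt forgiveness received from foreign official creditors 24.1, capital transfers received from emigrants 15.5.)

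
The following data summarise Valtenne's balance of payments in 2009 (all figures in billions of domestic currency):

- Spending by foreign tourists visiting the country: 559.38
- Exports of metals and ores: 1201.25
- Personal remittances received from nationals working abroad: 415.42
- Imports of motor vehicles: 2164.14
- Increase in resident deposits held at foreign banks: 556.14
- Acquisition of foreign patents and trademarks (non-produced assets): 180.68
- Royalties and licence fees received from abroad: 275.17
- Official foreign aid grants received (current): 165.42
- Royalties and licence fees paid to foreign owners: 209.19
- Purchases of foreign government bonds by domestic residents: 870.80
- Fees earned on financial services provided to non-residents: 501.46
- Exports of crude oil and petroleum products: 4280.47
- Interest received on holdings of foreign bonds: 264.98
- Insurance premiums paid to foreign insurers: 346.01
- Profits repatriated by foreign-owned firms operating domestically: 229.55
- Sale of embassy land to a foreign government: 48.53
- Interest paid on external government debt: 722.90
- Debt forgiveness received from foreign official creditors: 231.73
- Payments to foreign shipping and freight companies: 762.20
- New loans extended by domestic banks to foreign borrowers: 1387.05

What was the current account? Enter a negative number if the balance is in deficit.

3229.56

Goods: 1201.25 - 2164.14 + 4280.47 = 3317.58
Services: -209.19 - 762.20 + 501.46 + 559.38 + 275.17 - 346.01 = 18.61
Primary income: -229.55 + 264.98 - 722.90 = -687.47
Secondary income: 415.42 + 165.42 = 580.84
Current account = 3317.58 + 18.61 + (-687.47) + 580.84 = 3229.56
(Excluded from the current account — financial account: increase in resident deposits held at foreign banks 556.14, purchases of foreign government bonds by domestic residents 870.80, new loans extended by domestic banks to foreign borrowers 1387.05; capital account: acquisition of foreign patents and trademarks (non-produced assets) 180.68, sale of embassy land to a foreign government 48.53, debt forgiveness received from foreign official creditors 231.73.)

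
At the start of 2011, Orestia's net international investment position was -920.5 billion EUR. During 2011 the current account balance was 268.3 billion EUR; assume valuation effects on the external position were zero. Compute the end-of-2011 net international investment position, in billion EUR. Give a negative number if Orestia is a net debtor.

-652.2

With no valuation effects, change in NIIP = current account = 268.3
End-of-year NIIP = -920.5 + 268.3 = -652.2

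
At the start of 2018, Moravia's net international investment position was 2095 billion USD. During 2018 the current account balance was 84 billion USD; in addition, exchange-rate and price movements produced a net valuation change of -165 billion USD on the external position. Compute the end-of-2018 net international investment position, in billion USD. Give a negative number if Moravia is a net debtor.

Change in NIIP = current account + net valuation change = 84 + (-165) = -81
End-of-year NIIP = 2095 + (-81) = 2014

2014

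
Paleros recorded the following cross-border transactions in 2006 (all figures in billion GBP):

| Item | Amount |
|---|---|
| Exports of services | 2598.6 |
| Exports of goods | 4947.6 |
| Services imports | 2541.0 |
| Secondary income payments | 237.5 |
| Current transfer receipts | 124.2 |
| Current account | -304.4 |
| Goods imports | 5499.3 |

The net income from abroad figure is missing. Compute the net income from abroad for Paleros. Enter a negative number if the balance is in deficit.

Current account = goods balance + services balance + net primary income + net secondary income
Sum of the known components = -607.4
Net income from abroad = CA - (known components) = -304.4 - (-607.4) = 303.0

303.0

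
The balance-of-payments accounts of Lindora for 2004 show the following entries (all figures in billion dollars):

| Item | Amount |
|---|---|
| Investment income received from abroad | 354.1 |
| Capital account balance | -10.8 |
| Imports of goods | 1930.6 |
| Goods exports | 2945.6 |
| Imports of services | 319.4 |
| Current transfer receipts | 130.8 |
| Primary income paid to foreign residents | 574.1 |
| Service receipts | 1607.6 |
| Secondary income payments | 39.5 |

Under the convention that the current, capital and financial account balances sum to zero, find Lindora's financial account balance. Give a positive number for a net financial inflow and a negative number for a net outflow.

Goods balance = 2945.6 - 1930.6 = 1015.0
Services balance = 1607.6 - 319.4 = 1288.2
Trade balance (goods + services) = 1015.0 + 1288.2 = 2303.2
Net primary income = 354.1 - 574.1 = -220.0
Net secondary income = 130.8 - 39.5 = 91.3
Current account = 2303.2 + (-220.0) + 91.3 = 2174.5
Financial account = -(2174.5 + (-10.8)) = -2163.7

-2163.7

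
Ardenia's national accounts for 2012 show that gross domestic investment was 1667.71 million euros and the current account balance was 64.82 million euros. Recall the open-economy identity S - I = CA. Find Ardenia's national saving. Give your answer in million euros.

1732.53

S - I = CA (net lending to the rest of the world).
S = I + CA = 1667.71 + 64.82 = 1732.53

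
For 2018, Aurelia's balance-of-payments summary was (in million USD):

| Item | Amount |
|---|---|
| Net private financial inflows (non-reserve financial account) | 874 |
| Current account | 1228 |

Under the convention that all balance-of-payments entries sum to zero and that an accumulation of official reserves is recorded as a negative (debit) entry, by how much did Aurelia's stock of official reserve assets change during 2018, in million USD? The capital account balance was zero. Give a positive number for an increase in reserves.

2102

Official reserve transactions balance = -(1228 + 874) = -2102
An accumulation of reserves is recorded as a debit (negative entry), so the change in the stock of reserves is the negative of that balance.
Change in official reserves = -(-2102) = 2102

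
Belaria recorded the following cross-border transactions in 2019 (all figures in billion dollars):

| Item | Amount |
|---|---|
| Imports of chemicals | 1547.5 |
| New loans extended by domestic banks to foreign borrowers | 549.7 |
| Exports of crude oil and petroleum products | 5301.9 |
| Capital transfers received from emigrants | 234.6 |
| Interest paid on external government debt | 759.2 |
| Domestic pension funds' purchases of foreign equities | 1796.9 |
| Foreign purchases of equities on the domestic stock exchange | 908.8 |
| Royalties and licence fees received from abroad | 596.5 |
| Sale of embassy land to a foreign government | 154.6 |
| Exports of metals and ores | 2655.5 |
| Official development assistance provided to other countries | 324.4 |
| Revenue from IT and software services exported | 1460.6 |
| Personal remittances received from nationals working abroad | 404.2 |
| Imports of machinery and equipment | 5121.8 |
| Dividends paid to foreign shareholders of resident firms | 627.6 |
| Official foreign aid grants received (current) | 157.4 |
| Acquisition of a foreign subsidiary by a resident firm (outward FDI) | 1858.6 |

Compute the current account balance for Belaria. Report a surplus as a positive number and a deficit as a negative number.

2195.6

Goods: 2655.5 + 5301.9 - 1547.5 - 5121.8 = 1288.1
Services: 596.5 + 1460.6 = 2057.1
Primary income: -759.2 - 627.6 = -1386.8
Secondary income: 157.4 + 404.2 - 324.4 = 237.2
Current account = 1288.1 + 2057.1 + (-1386.8) + 237.2 = 2195.6
(Excluded from the current account — financial account: new loans extended by domestic banks to foreign borrowers 549.7, domestic pension funds' purchases of foreign equities 1796.9, foreign purchases of equities on the domestic stock exchange 908.8, acquisition of a foreign subsidiary by a resident firm (outward FDI) 1858.6; capital account: capital transfers received from emigrants 234.6, sale of embassy land to a foreign government 154.6.)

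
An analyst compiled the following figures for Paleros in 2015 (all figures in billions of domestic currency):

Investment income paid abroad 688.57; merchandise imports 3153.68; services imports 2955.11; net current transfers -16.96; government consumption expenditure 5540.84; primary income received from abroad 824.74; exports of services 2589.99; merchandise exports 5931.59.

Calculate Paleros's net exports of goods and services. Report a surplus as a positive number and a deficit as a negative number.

Goods balance = 5931.59 - 3153.68 = 2777.91
Services balance = 2589.99 - 2955.11 = -365.12
Trade balance (goods + services) = 2777.91 + (-365.12) = 2412.79

2412.79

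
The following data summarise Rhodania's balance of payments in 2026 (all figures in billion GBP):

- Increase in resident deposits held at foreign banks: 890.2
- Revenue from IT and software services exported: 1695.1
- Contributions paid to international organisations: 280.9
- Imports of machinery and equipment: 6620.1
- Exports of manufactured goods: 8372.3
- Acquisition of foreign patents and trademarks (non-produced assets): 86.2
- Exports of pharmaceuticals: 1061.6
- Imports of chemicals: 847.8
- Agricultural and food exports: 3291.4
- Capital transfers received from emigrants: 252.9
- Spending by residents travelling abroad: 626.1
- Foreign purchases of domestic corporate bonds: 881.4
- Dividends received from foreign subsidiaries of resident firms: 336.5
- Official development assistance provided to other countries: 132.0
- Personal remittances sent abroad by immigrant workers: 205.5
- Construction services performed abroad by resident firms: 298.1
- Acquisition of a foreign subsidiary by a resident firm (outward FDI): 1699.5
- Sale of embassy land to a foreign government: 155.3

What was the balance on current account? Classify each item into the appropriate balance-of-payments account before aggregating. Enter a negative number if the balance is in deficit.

6342.6

Goods: 1061.6 - 6620.1 + 8372.3 - 847.8 + 3291.4 = 5257.4
Services: -626.1 + 1695.1 + 298.1 = 1367.1
Primary income: 336.5
Secondary income: -205.5 - 132.0 - 280.9 = -618.4
Current account = 5257.4 + 1367.1 + 336.5 + (-618.4) = 6342.6
(Excluded from the current account — financial account: increase in resident deposits held at foreign banks 890.2, foreign purchases of domestic corporate bonds 881.4, acquisition of a foreign subsidiary by a resident firm (outward FDI) 1699.5; capital account: acquisition of foreign patents and trademarks (non-produced assets) 86.2, capital transfers received from emigrants 252.9, sale of embassy land to a foreign government 155.3.)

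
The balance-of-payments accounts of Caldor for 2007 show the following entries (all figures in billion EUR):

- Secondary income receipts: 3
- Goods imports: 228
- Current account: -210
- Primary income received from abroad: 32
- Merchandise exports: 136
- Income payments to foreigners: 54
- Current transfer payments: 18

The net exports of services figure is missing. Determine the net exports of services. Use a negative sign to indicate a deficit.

-81

Current account = goods balance + services balance + net primary income + net secondary income
Sum of the known components = -129
Net exports of services = CA - (known components) = -210 - (-129) = -81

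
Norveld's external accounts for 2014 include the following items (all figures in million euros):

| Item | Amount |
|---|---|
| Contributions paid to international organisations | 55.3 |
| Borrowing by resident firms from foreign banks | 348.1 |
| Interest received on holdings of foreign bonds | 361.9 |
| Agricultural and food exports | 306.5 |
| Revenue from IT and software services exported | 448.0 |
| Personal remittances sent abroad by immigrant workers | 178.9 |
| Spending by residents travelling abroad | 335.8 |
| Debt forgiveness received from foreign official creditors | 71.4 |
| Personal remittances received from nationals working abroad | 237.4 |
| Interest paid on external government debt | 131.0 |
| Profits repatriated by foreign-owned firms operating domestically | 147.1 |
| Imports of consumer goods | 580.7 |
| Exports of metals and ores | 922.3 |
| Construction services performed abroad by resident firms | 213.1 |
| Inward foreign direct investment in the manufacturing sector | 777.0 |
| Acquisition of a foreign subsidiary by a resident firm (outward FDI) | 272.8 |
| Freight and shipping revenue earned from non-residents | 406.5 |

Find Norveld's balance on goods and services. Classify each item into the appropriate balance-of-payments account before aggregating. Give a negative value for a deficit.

Goods: 922.3 - 580.7 + 306.5 = 648.1
Services: 448.0 + 213.1 + 406.5 - 335.8 = 731.8
Trade balance = 648.1 + 731.8 = 1379.9
(Excluded from the trade balance — secondary income: contributions paid to international organisations 55.3, personal remittances sent abroad by immigrant workers 178.9, personal remittances received from nationals working abroad 237.4; financial account: borrowing by resident firms from foreign banks 348.1, inward foreign direct investment in the manufacturing sector 777.0, acquisition of a foreign subsidiary by a resident firm (outward FDI) 272.8; primary income: interest received on holdings of foreign bonds 361.9, interest paid on external government debt 131.0, profits repatriated by foreign-owned firms operating domestically 147.1; capital account: debt forgiveness received from foreign official creditors 71.4.)

1379.9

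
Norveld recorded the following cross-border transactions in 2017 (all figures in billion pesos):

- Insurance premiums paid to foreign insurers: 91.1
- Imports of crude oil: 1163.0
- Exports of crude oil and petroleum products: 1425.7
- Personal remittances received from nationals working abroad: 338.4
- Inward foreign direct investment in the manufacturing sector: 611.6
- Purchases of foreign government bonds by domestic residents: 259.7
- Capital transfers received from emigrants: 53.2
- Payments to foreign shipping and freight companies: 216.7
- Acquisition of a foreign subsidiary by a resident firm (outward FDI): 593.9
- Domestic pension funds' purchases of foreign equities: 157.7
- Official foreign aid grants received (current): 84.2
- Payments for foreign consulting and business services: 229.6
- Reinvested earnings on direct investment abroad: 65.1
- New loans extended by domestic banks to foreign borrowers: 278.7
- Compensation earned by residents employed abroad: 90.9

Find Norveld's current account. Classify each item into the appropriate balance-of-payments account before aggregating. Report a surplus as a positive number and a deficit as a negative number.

303.9

Goods: -1163.0 + 1425.7 = 262.7
Services: -229.6 - 216.7 - 91.1 = -537.4
Primary income: 65.1 + 90.9 = 156.0
Secondary income: 84.2 + 338.4 = 422.6
Current account = 262.7 + (-537.4) + 156.0 + 422.6 = 303.9
(Excluded from the current account — financial account: inward foreign direct investment in the manufacturing sector 611.6, purchases of foreign government bonds by domestic residents 259.7, acquisition of a foreign subsidiary by a resident firm (outward FDI) 593.9, domestic pension funds' purchases of foreign equities 157.7, new loans extended by domestic banks to foreign borrowers 278.7; capital account: capital transfers received from emigrants 53.2.)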